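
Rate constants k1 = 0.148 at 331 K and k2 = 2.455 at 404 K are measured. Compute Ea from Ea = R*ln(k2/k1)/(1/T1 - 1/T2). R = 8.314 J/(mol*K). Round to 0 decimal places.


Ea = R * ln(k2/k1) / (1/T1 - 1/T2)
ln(k2/k1) = ln(2.455/0.148) = 2.8086698
1/T1 - 1/T2 = 1/331 - 1/404 = 0.000545900512
Ea = 8.314 * 2.8086698 / 0.000545900512
Ea = 42776 J/mol


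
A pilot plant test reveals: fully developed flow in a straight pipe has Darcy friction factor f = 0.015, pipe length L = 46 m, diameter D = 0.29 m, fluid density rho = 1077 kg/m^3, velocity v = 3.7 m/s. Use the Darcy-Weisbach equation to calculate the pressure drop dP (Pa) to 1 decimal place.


dP = f * (L/D) * (rho*v^2/2)
dP = 0.015 * (46/0.29) * (1077*3.7^2/2)
L/D = 158.62068966
rho*v^2/2 = 1077*13.69/2 = 7372.065
dP = 0.015 * 158.62068966 * 7372.065
dP = 17540.4 Pa


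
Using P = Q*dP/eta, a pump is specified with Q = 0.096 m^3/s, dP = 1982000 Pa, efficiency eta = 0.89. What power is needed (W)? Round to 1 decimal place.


P = Q * dP / eta
P = 0.096 * 1982000 / 0.89
P = 190272.0 / 0.89
P = 213788.8 W


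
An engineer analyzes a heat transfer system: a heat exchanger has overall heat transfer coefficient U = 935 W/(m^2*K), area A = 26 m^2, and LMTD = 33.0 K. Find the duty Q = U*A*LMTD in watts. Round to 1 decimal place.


Q = U * A * LMTD
Q = 935 * 26 * 33.0
Q = 802230.0 W


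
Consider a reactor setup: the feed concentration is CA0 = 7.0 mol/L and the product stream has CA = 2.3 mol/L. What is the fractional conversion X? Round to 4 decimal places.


X = (CA0 - CA) / CA0
X = (7.0 - 2.3) / 7.0
X = 4.7 / 7.0
X = 0.6714


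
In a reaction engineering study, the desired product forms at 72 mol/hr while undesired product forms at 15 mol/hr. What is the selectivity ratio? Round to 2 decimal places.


S = desired product rate / undesired product rate
S = 72 / 15
S = 4.80


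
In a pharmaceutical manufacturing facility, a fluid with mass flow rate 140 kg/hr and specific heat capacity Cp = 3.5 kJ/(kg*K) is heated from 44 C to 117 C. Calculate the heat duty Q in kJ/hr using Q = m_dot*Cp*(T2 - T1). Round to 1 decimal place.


Q = m_dot * Cp * (T2 - T1)
Q = 140 * 3.5 * (117 - 44)
Q = 140 * 3.5 * 73
Q = 35770.0 kJ/hr


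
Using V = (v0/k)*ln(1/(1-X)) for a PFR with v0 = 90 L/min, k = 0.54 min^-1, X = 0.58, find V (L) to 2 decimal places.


V = (v0/k) * ln(1/(1-X))
V = (90/0.54) * ln(1/(1-0.58))
V = 166.666667 * ln(2.380952)
V = 166.666667 * 0.8675
V = 144.58 L


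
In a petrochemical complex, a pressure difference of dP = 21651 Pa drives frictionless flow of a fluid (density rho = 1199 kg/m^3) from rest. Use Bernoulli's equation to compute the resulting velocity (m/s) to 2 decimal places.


v = sqrt(2*dP/rho)
v = sqrt(2*21651/1199)
v = sqrt(36.115096)
v = 6.01 m/s


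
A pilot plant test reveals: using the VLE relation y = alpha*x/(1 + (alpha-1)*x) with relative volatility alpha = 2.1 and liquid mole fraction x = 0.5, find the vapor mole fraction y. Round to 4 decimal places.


y = alpha*x / (1 + (alpha-1)*x)
y = 2.1*0.5 / (1 + (2.1-1)*0.5)
y = 1.05 / (1 + 0.55)
y = 1.05 / 1.55
y = 0.6774


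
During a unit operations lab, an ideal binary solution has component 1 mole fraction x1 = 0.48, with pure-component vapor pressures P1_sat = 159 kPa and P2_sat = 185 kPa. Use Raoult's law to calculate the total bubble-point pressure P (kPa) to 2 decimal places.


P = x1*P1_sat + x2*P2_sat
x2 = 1 - x1 = 1 - 0.48 = 0.52
P = 0.48*159 + 0.52*185
P = 76.32 + 96.2
P = 172.52 kPa


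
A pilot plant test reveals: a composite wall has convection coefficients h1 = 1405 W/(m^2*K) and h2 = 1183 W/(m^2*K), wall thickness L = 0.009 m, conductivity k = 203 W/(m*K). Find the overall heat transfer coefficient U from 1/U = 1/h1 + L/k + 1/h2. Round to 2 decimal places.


1/U = 1/h1 + L/k + 1/h2
1/U = 1/1405 + 0.009/203 + 1/1183
1/U = 0.0007117438 + 4.4335e-05 + 0.0008453085
1/U = 0.0016013873
U = 624.46 W/(m^2*K)


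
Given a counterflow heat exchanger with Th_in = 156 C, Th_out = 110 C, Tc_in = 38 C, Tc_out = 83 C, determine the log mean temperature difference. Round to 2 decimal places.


dT1 = Th_in - Tc_out = 156 - 83 = 73
dT2 = Th_out - Tc_in = 110 - 38 = 72
LMTD = (dT1 - dT2) / ln(dT1/dT2)
LMTD = (73 - 72) / ln(73/72)
LMTD = 72.50 K


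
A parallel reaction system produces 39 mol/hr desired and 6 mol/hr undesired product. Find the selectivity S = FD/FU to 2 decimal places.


S = desired product rate / undesired product rate
S = 39 / 6
S = 6.50


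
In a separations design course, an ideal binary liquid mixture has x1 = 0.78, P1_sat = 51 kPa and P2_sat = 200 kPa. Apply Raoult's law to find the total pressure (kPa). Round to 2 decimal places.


P = x1*P1_sat + x2*P2_sat
x2 = 1 - x1 = 1 - 0.78 = 0.22
P = 0.78*51 + 0.22*200
P = 39.78 + 44.0
P = 83.78 kPa


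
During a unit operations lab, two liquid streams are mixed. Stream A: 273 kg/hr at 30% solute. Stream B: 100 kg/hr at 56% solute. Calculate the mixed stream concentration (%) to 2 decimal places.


Mass balance on solute: F1*x1 + F2*x2 = F3*x3
F3 = F1 + F2 = 273 + 100 = 373 kg/hr
x3 = (F1*x1 + F2*x2)/F3
x3 = (273*0.3 + 100*0.56) / 373
x3 = 36.97%


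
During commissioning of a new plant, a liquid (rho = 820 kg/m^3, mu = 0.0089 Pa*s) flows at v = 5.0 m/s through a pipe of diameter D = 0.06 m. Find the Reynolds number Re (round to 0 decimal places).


Re = rho * v * D / mu
Re = 820 * 5.0 * 0.06 / 0.0089
Re = 246.0 / 0.0089
Re = 27640


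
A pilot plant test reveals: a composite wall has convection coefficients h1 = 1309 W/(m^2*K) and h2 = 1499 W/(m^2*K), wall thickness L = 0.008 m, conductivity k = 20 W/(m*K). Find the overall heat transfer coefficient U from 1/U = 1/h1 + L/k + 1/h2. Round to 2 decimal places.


1/U = 1/h1 + L/k + 1/h2
1/U = 1/1309 + 0.008/20 + 1/1499
1/U = 0.0007639419 + 0.0004 + 0.0006671114
1/U = 0.0018310533
U = 546.13 W/(m^2*K)


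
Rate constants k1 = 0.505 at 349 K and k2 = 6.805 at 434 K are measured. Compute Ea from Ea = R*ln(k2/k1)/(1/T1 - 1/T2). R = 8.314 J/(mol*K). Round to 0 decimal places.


Ea = R * ln(k2/k1) / (1/T1 - 1/T2)
ln(k2/k1) = ln(6.805/0.505) = 2.6008545
1/T1 - 1/T2 = 1/349 - 1/434 = 0.000561182047
Ea = 8.314 * 2.6008545 / 0.000561182047
Ea = 38532 J/mol


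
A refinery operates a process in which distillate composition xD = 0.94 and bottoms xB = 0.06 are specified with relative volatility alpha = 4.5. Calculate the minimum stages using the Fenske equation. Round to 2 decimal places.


N_min = ln((xD*(1-xB))/(xB*(1-xD))) / ln(alpha)
Numerator inside ln: 0.8836 / 0.0036 = 245.444444
ln(245.444444) = 5.503071
ln(alpha) = ln(4.5) = 1.504077
N_min = 5.503071 / 1.504077 = 3.66


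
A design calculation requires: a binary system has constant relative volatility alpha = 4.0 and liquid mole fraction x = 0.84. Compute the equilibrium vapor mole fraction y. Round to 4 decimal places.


y = alpha*x / (1 + (alpha-1)*x)
y = 4.0*0.84 / (1 + (4.0-1)*0.84)
y = 3.36 / (1 + 2.52)
y = 3.36 / 3.52
y = 0.9545


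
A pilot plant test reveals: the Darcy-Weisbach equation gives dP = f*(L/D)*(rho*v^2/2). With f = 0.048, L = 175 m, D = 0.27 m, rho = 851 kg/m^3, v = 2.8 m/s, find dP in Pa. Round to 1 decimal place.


dP = f * (L/D) * (rho*v^2/2)
dP = 0.048 * (175/0.27) * (851*2.8^2/2)
L/D = 648.14814815
rho*v^2/2 = 851*7.84/2 = 3335.92
dP = 0.048 * 648.14814815 * 3335.92
dP = 103784.2 Pa


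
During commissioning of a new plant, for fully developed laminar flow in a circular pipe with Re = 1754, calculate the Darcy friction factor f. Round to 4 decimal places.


f = 64 / Re
f = 64 / 1754
f = 0.0365


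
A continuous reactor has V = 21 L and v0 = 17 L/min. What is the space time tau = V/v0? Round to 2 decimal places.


tau = V / v0
tau = 21 / 17
tau = 1.24 min


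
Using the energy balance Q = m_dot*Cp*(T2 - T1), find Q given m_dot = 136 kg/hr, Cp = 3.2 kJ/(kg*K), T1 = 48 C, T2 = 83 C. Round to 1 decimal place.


Q = m_dot * Cp * (T2 - T1)
Q = 136 * 3.2 * (83 - 48)
Q = 136 * 3.2 * 35
Q = 15232.0 kJ/hr


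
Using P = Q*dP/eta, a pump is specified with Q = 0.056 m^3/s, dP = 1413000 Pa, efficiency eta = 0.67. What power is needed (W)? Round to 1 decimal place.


P = Q * dP / eta
P = 0.056 * 1413000 / 0.67
P = 79128.0 / 0.67
P = 118101.5 W


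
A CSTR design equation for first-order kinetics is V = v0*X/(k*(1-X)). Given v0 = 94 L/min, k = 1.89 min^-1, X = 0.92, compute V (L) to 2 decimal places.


V = v0 * X / (k * (1 - X))
V = 94 * 0.92 / (1.89 * (1 - 0.92))
V = 86.48 / (1.89 * 0.08)
V = 86.48 / 0.1512
V = 571.96 L


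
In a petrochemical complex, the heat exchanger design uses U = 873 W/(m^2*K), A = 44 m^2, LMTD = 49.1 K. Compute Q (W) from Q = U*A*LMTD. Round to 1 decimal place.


Q = U * A * LMTD
Q = 873 * 44 * 49.1
Q = 1886029.2 W


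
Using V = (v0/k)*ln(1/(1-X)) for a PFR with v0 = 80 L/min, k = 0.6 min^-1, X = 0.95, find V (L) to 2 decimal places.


V = (v0/k) * ln(1/(1-X))
V = (80/0.6) * ln(1/(1-0.95))
V = 133.333333 * ln(20.0)
V = 133.333333 * 2.995732
V = 399.43 L


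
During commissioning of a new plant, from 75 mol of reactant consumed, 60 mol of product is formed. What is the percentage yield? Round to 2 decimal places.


Yield = (moles product / moles consumed) * 100%
Yield = (60 / 75) * 100
Yield = 0.8 * 100
Yield = 80.00%


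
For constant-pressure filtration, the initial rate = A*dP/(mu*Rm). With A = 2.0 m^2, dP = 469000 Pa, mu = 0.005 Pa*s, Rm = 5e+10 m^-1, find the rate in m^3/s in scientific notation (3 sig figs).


rate = A * dP / (mu * Rm)
rate = 2.0 * 469000 / (0.005 * 5e+10)
rate = 938000.0 / 2.500e+08
rate = 3.75e-03 m^3/s


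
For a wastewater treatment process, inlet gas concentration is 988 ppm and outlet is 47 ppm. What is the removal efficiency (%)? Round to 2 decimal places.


Efficiency = (G_in - G_out) / G_in * 100%
Efficiency = (988 - 47) / 988 * 100
Efficiency = 941 / 988 * 100
Efficiency = 95.24%


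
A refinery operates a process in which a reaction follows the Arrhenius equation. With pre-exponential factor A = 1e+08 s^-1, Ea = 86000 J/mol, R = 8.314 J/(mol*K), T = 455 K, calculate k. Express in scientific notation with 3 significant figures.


k = A * exp(-Ea/(R*T))
k = 1e+08 * exp(-86000 / (8.314 * 455))
k = 1e+08 * exp(-22.734062)
k = 1.34e-02


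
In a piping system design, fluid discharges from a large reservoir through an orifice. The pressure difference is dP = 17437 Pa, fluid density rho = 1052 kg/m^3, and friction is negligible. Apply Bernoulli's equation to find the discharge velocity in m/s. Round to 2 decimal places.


v = sqrt(2*dP/rho)
v = sqrt(2*17437/1052)
v = sqrt(33.15019)
v = 5.76 m/s


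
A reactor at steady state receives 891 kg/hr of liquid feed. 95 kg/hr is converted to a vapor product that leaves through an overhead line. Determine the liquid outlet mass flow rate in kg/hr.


Steady-state mass balance on the main outlet: F_out = F_in - F_removed
F_out = 891 - 95
F_out = 796 kg/hr


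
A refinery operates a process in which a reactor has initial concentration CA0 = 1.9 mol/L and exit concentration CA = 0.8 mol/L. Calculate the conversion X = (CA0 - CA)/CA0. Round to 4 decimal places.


X = (CA0 - CA) / CA0
X = (1.9 - 0.8) / 1.9
X = 1.1 / 1.9
X = 0.5789


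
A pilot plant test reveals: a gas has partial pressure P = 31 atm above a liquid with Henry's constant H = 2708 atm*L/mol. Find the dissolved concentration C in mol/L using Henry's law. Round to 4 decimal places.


C = P / H
C = 31 / 2708
C = 0.0114 mol/L


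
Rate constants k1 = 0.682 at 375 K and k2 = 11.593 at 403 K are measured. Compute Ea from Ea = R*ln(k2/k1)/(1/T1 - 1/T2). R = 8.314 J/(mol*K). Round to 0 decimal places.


Ea = R * ln(k2/k1) / (1/T1 - 1/T2)
ln(k2/k1) = ln(11.593/0.682) = 2.8331271
1/T1 - 1/T2 = 1/375 - 1/403 = 0.000185277089
Ea = 8.314 * 2.8331271 / 0.000185277089
Ea = 127132 J/mol


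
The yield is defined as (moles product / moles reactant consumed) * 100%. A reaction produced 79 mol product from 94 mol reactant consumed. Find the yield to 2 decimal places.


Yield = (moles product / moles consumed) * 100%
Yield = (79 / 94) * 100
Yield = 0.8404 * 100
Yield = 84.04%


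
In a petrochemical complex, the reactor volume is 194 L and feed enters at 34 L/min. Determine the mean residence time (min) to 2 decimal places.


tau = V / v0
tau = 194 / 34
tau = 5.71 min


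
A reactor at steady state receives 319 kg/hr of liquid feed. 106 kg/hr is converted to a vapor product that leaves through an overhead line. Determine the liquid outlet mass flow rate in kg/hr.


Steady-state mass balance on the main outlet: F_out = F_in - F_removed
F_out = 319 - 106
F_out = 213 kg/hr


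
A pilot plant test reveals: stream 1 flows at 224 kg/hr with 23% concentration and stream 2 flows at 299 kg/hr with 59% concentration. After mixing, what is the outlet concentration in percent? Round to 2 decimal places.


Mass balance on solute: F1*x1 + F2*x2 = F3*x3
F3 = F1 + F2 = 224 + 299 = 523 kg/hr
x3 = (F1*x1 + F2*x2)/F3
x3 = (224*0.23 + 299*0.59) / 523
x3 = 43.58%


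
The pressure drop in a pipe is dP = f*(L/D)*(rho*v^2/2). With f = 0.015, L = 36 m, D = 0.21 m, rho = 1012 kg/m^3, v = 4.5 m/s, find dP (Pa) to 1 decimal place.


dP = f * (L/D) * (rho*v^2/2)
dP = 0.015 * (36/0.21) * (1012*4.5^2/2)
L/D = 171.42857143
rho*v^2/2 = 1012*20.25/2 = 10246.5
dP = 0.015 * 171.42857143 * 10246.5
dP = 26348.1 Pa


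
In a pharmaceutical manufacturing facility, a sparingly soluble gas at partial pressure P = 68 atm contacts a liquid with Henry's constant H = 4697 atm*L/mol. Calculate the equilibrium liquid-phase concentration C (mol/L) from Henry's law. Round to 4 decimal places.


C = P / H
C = 68 / 4697
C = 0.0145 mol/L


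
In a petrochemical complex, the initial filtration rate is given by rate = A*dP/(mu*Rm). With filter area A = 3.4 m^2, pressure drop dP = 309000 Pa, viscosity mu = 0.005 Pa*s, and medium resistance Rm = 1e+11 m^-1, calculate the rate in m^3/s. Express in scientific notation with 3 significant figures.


rate = A * dP / (mu * Rm)
rate = 3.4 * 309000 / (0.005 * 1e+11)
rate = 1050600.0 / 5.000e+08
rate = 2.10e-03 m^3/s


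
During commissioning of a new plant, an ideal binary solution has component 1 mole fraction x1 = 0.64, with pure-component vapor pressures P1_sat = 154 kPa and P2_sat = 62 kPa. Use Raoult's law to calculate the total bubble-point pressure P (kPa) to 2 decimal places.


P = x1*P1_sat + x2*P2_sat
x2 = 1 - x1 = 1 - 0.64 = 0.36
P = 0.64*154 + 0.36*62
P = 98.56 + 22.32
P = 120.88 kPa


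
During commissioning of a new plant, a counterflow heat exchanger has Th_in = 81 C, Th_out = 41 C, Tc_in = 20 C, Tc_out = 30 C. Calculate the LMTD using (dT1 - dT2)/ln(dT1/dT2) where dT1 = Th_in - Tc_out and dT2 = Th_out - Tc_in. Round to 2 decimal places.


dT1 = Th_in - Tc_out = 81 - 30 = 51
dT2 = Th_out - Tc_in = 41 - 20 = 21
LMTD = (dT1 - dT2) / ln(dT1/dT2)
LMTD = (51 - 21) / ln(51/21)
LMTD = 33.81 K


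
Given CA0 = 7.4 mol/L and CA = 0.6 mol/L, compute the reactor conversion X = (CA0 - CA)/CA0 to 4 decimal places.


X = (CA0 - CA) / CA0
X = (7.4 - 0.6) / 7.4
X = 6.8 / 7.4
X = 0.9189


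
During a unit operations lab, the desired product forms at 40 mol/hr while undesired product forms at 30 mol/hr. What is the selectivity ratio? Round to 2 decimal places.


S = desired product rate / undesired product rate
S = 40 / 30
S = 1.33


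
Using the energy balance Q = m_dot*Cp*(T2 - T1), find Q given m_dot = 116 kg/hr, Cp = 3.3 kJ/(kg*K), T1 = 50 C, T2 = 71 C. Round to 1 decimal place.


Q = m_dot * Cp * (T2 - T1)
Q = 116 * 3.3 * (71 - 50)
Q = 116 * 3.3 * 21
Q = 8038.8 kJ/hr


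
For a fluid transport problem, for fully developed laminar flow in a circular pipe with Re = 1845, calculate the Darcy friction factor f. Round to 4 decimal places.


f = 64 / Re
f = 64 / 1845
f = 0.0347


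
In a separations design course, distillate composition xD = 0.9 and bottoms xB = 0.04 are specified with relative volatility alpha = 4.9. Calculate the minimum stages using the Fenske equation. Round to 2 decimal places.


N_min = ln((xD*(1-xB))/(xB*(1-xD))) / ln(alpha)
Numerator inside ln: 0.864 / 0.004 = 216.0
ln(216.0) = 5.375278
ln(alpha) = ln(4.9) = 1.589235
N_min = 5.375278 / 1.589235 = 3.38


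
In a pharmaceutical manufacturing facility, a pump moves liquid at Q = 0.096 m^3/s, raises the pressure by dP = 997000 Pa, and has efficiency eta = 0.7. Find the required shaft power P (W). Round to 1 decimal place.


P = Q * dP / eta
P = 0.096 * 997000 / 0.7
P = 95712.0 / 0.7
P = 136731.4 W


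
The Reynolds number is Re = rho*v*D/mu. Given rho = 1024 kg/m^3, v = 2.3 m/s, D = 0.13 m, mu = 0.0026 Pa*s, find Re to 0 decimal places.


Re = rho * v * D / mu
Re = 1024 * 2.3 * 0.13 / 0.0026
Re = 306.176 / 0.0026
Re = 117760


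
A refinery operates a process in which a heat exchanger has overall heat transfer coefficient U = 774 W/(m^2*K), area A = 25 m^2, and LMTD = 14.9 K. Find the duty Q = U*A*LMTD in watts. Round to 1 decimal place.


Q = U * A * LMTD
Q = 774 * 25 * 14.9
Q = 288315.0 W


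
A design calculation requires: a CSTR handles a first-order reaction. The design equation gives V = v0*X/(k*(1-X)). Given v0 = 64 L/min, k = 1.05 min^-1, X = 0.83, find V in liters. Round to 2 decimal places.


V = v0 * X / (k * (1 - X))
V = 64 * 0.83 / (1.05 * (1 - 0.83))
V = 53.12 / (1.05 * 0.17)
V = 53.12 / 0.1785
V = 297.59 L


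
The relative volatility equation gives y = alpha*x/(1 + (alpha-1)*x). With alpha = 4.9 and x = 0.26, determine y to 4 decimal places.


y = alpha*x / (1 + (alpha-1)*x)
y = 4.9*0.26 / (1 + (4.9-1)*0.26)
y = 1.274 / (1 + 1.014)
y = 1.274 / 2.014
y = 0.6326


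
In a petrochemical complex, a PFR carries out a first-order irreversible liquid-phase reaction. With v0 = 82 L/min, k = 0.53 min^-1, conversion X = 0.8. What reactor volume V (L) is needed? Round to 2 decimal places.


V = (v0/k) * ln(1/(1-X))
V = (82/0.53) * ln(1/(1-0.8))
V = 154.716981 * ln(5.0)
V = 154.716981 * 1.609438
V = 249.01 L


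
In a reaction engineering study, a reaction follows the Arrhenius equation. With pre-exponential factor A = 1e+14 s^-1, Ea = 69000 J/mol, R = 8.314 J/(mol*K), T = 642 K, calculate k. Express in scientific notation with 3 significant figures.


k = A * exp(-Ea/(R*T))
k = 1e+14 * exp(-69000 / (8.314 * 642))
k = 1e+14 * exp(-12.927187)
k = 2.43e+08


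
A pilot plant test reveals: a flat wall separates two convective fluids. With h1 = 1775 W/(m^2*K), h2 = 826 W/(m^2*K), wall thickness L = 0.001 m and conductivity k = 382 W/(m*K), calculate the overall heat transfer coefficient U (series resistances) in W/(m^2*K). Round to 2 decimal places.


1/U = 1/h1 + L/k + 1/h2
1/U = 1/1775 + 0.001/382 + 1/826
1/U = 0.0005633803 + 2.6178e-06 + 0.0012106538
1/U = 0.0017766519
U = 562.86 W/(m^2*K)


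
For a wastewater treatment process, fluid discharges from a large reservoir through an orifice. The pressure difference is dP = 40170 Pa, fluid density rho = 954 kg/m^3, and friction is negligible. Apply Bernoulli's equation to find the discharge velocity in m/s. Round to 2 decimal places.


v = sqrt(2*dP/rho)
v = sqrt(2*40170/954)
v = sqrt(84.213836)
v = 9.18 m/s


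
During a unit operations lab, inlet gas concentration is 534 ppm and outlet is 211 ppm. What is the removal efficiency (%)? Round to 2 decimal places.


Efficiency = (G_in - G_out) / G_in * 100%
Efficiency = (534 - 211) / 534 * 100
Efficiency = 323 / 534 * 100
Efficiency = 60.49%


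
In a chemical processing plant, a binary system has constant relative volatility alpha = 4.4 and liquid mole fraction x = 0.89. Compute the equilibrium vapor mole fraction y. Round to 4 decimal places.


y = alpha*x / (1 + (alpha-1)*x)
y = 4.4*0.89 / (1 + (4.4-1)*0.89)
y = 3.916 / (1 + 3.026)
y = 3.916 / 4.026
y = 0.9727


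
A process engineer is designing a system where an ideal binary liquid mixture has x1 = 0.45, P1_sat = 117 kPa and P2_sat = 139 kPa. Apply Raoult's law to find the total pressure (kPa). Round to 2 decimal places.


P = x1*P1_sat + x2*P2_sat
x2 = 1 - x1 = 1 - 0.45 = 0.55
P = 0.45*117 + 0.55*139
P = 52.65 + 76.45
P = 129.10 kPa


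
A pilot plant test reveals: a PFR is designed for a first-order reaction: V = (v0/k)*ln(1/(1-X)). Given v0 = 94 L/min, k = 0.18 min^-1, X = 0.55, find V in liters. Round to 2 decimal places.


V = (v0/k) * ln(1/(1-X))
V = (94/0.18) * ln(1/(1-0.55))
V = 522.222222 * ln(2.222222)
V = 522.222222 * 0.798508
V = 417.00 L


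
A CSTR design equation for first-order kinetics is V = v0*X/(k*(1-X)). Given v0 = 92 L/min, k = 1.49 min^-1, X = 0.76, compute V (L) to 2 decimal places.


V = v0 * X / (k * (1 - X))
V = 92 * 0.76 / (1.49 * (1 - 0.76))
V = 69.92 / (1.49 * 0.24)
V = 69.92 / 0.3576
V = 195.53 L


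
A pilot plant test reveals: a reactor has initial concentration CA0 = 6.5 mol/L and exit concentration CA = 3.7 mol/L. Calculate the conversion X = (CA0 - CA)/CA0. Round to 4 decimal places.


X = (CA0 - CA) / CA0
X = (6.5 - 3.7) / 6.5
X = 2.8 / 6.5
X = 0.4308


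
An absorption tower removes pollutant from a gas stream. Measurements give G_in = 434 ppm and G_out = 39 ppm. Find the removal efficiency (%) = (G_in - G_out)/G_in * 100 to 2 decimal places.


Efficiency = (G_in - G_out) / G_in * 100%
Efficiency = (434 - 39) / 434 * 100
Efficiency = 395 / 434 * 100
Efficiency = 91.01%


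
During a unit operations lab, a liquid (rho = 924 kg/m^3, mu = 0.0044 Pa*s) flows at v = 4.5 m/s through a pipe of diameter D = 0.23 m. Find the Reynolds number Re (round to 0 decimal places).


Re = rho * v * D / mu
Re = 924 * 4.5 * 0.23 / 0.0044
Re = 956.34 / 0.0044
Re = 217350


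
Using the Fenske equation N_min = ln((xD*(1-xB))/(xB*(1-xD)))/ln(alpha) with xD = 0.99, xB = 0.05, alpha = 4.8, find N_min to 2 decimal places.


N_min = ln((xD*(1-xB))/(xB*(1-xD))) / ln(alpha)
Numerator inside ln: 0.9405 / 0.0005 = 1881.0
ln(1881.0) = 7.539559
ln(alpha) = ln(4.8) = 1.568616
N_min = 7.539559 / 1.568616 = 4.81


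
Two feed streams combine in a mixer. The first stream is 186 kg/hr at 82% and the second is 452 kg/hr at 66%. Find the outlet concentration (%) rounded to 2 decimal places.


Mass balance on solute: F1*x1 + F2*x2 = F3*x3
F3 = F1 + F2 = 186 + 452 = 638 kg/hr
x3 = (F1*x1 + F2*x2)/F3
x3 = (186*0.82 + 452*0.66) / 638
x3 = 70.66%


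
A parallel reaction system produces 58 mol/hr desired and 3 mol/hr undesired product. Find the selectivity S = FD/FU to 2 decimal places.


S = desired product rate / undesired product rate
S = 58 / 3
S = 19.33


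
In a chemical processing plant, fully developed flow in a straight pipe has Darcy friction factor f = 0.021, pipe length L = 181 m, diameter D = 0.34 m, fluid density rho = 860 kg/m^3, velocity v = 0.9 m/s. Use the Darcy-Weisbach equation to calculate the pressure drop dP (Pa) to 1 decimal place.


dP = f * (L/D) * (rho*v^2/2)
dP = 0.021 * (181/0.34) * (860*0.9^2/2)
L/D = 532.35294118
rho*v^2/2 = 860*0.81/2 = 348.3
dP = 0.021 * 532.35294118 * 348.3
dP = 3893.8 Pa


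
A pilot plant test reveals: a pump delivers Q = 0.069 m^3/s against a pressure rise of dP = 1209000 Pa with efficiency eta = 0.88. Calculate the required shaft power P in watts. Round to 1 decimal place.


P = Q * dP / eta
P = 0.069 * 1209000 / 0.88
P = 83421.0 / 0.88
P = 94796.6 W


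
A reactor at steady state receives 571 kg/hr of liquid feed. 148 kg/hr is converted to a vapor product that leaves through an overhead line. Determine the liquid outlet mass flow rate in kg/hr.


Steady-state mass balance on the main outlet: F_out = F_in - F_removed
F_out = 571 - 148
F_out = 423 kg/hr


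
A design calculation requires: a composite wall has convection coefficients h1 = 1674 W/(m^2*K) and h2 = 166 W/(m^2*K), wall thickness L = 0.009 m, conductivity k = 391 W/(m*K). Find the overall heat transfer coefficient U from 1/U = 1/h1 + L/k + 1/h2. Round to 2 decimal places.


1/U = 1/h1 + L/k + 1/h2
1/U = 1/1674 + 0.009/391 + 1/166
1/U = 0.0005973716 + 2.30179e-05 + 0.0060240964
1/U = 0.0066444859
U = 150.50 W/(m^2*K)


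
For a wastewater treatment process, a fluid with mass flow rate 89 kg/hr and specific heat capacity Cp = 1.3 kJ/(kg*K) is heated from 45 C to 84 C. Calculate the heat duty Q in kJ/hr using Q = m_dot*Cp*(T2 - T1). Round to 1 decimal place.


Q = m_dot * Cp * (T2 - T1)
Q = 89 * 1.3 * (84 - 45)
Q = 89 * 1.3 * 39
Q = 4512.3 kJ/hr


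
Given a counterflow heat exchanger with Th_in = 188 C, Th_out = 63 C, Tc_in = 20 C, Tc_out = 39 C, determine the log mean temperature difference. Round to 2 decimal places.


dT1 = Th_in - Tc_out = 188 - 39 = 149
dT2 = Th_out - Tc_in = 63 - 20 = 43
LMTD = (dT1 - dT2) / ln(dT1/dT2)
LMTD = (149 - 43) / ln(149/43)
LMTD = 85.29 K


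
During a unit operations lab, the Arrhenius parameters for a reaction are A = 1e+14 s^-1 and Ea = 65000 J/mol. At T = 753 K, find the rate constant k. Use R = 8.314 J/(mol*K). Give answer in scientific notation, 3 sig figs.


k = A * exp(-Ea/(R*T))
k = 1e+14 * exp(-65000 / (8.314 * 753))
k = 1e+14 * exp(-10.382653)
k = 3.10e+09


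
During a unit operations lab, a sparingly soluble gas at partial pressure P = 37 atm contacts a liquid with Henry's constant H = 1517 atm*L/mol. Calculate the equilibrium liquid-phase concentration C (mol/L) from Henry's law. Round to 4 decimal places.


C = P / H
C = 37 / 1517
C = 0.0244 mol/L


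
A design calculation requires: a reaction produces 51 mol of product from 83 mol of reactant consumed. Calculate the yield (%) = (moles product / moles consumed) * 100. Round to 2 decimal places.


Yield = (moles product / moles consumed) * 100%
Yield = (51 / 83) * 100
Yield = 0.6145 * 100
Yield = 61.45%


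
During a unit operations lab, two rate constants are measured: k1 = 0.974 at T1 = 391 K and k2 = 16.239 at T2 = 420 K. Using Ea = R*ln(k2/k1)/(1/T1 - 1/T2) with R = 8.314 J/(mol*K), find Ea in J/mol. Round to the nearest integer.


Ea = R * ln(k2/k1) / (1/T1 - 1/T2)
ln(k2/k1) = ln(16.239/0.974) = 2.8137597
1/T1 - 1/T2 = 1/391 - 1/420 = 0.000176592376
Ea = 8.314 * 2.8137597 / 0.000176592376
Ea = 132472 J/mol


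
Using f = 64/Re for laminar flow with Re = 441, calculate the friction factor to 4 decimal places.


f = 64 / Re
f = 64 / 441
f = 0.1451


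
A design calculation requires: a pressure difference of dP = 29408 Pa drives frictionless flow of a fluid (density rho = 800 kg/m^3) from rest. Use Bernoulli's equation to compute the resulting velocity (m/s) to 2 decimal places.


v = sqrt(2*dP/rho)
v = sqrt(2*29408/800)
v = sqrt(73.52)
v = 8.57 m/s


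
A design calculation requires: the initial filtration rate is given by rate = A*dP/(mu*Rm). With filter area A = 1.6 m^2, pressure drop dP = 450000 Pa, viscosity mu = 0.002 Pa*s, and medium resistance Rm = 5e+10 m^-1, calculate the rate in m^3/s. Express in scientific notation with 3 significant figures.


rate = A * dP / (mu * Rm)
rate = 1.6 * 450000 / (0.002 * 5e+10)
rate = 720000.0 / 1.000e+08
rate = 7.20e-03 m^3/s


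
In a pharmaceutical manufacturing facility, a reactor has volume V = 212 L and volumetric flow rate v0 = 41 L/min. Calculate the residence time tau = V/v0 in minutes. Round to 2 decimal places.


tau = V / v0
tau = 212 / 41
tau = 5.17 min


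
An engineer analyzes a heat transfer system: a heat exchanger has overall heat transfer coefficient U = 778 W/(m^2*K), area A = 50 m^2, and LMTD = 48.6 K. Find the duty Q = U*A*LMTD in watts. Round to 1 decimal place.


Q = U * A * LMTD
Q = 778 * 50 * 48.6
Q = 1890540.0 W


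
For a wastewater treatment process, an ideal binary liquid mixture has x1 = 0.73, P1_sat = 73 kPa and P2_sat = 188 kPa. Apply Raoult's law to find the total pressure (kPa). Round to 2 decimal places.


P = x1*P1_sat + x2*P2_sat
x2 = 1 - x1 = 1 - 0.73 = 0.27
P = 0.73*73 + 0.27*188
P = 53.29 + 50.76
P = 104.05 kPa


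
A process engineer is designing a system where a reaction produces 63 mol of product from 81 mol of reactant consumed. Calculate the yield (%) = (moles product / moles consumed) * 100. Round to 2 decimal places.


Yield = (moles product / moles consumed) * 100%
Yield = (63 / 81) * 100
Yield = 0.7778 * 100
Yield = 77.78%


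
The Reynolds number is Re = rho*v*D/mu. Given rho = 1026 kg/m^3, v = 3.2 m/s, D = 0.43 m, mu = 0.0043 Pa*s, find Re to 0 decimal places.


Re = rho * v * D / mu
Re = 1026 * 3.2 * 0.43 / 0.0043
Re = 1411.776 / 0.0043
Re = 328320


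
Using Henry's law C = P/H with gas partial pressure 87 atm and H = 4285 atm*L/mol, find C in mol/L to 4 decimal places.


C = P / H
C = 87 / 4285
C = 0.0203 mol/L


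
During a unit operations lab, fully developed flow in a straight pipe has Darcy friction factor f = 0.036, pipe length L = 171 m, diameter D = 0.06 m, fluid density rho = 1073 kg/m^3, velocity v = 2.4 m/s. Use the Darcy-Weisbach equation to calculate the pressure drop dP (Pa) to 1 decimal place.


dP = f * (L/D) * (rho*v^2/2)
dP = 0.036 * (171/0.06) * (1073*2.4^2/2)
L/D = 2850.0
rho*v^2/2 = 1073*5.76/2 = 3090.24
dP = 0.036 * 2850.0 * 3090.24
dP = 317058.6 Pa


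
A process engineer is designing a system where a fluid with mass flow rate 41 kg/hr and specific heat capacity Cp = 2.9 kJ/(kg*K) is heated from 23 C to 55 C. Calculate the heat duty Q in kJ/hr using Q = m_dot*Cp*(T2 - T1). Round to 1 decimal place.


Q = m_dot * Cp * (T2 - T1)
Q = 41 * 2.9 * (55 - 23)
Q = 41 * 2.9 * 32
Q = 3804.8 kJ/hr


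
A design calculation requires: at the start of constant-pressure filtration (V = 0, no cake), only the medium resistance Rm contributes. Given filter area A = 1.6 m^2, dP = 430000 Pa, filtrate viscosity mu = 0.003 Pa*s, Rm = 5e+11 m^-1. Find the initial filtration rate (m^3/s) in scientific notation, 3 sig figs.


rate = A * dP / (mu * Rm)
rate = 1.6 * 430000 / (0.003 * 5e+11)
rate = 688000.0 / 1.500e+09
rate = 4.59e-04 m^3/s


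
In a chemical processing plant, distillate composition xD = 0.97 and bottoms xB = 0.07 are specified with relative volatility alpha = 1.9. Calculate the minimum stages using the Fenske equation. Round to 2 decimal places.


N_min = ln((xD*(1-xB))/(xB*(1-xD))) / ln(alpha)
Numerator inside ln: 0.9021 / 0.0021 = 429.571429
ln(429.571429) = 6.062788
ln(alpha) = ln(1.9) = 0.641854
N_min = 6.062788 / 0.641854 = 9.45


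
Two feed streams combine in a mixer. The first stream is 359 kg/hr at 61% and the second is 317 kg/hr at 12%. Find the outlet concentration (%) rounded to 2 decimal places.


Mass balance on solute: F1*x1 + F2*x2 = F3*x3
F3 = F1 + F2 = 359 + 317 = 676 kg/hr
x3 = (F1*x1 + F2*x2)/F3
x3 = (359*0.61 + 317*0.12) / 676
x3 = 38.02%


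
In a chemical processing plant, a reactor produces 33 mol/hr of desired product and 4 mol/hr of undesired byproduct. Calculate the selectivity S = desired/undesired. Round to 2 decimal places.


S = desired product rate / undesired product rate
S = 33 / 4
S = 8.25


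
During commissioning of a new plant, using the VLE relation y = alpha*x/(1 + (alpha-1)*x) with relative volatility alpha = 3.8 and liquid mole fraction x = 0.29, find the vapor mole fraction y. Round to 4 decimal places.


y = alpha*x / (1 + (alpha-1)*x)
y = 3.8*0.29 / (1 + (3.8-1)*0.29)
y = 1.102 / (1 + 0.812)
y = 1.102 / 1.812
y = 0.6082


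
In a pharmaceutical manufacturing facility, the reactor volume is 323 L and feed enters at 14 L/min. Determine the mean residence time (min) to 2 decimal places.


tau = V / v0
tau = 323 / 14
tau = 23.07 min


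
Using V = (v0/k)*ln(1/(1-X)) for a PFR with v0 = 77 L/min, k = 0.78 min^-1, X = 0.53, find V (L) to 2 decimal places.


V = (v0/k) * ln(1/(1-X))
V = (77/0.78) * ln(1/(1-0.53))
V = 98.717949 * ln(2.12766)
V = 98.717949 * 0.755023
V = 74.53 L


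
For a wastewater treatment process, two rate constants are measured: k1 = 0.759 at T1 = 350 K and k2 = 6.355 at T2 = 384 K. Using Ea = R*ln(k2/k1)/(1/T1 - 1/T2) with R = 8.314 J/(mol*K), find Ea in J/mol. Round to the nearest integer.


Ea = R * ln(k2/k1) / (1/T1 - 1/T2)
ln(k2/k1) = ln(6.355/0.759) = 2.1249954
1/T1 - 1/T2 = 1/350 - 1/384 = 0.00025297619
Ea = 8.314 * 2.1249954 / 0.00025297619
Ea = 69837 J/mol


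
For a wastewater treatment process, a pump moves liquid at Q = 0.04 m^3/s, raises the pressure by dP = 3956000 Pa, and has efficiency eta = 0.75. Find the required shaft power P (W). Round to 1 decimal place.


P = Q * dP / eta
P = 0.04 * 3956000 / 0.75
P = 158240.0 / 0.75
P = 210986.7 W


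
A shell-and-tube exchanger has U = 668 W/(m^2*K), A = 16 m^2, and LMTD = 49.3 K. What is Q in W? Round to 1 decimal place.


Q = U * A * LMTD
Q = 668 * 16 * 49.3
Q = 526918.4 W


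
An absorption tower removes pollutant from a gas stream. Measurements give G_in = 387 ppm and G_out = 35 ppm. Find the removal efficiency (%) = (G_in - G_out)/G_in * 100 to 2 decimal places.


Efficiency = (G_in - G_out) / G_in * 100%
Efficiency = (387 - 35) / 387 * 100
Efficiency = 352 / 387 * 100
Efficiency = 90.96%


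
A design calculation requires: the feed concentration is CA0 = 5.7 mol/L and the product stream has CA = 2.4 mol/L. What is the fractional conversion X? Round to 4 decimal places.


X = (CA0 - CA) / CA0
X = (5.7 - 2.4) / 5.7
X = 3.3 / 5.7
X = 0.5789


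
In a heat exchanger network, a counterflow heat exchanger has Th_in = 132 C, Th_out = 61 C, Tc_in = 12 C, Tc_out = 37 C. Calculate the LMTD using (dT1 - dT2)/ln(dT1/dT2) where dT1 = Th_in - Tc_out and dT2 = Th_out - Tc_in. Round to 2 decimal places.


dT1 = Th_in - Tc_out = 132 - 37 = 95
dT2 = Th_out - Tc_in = 61 - 12 = 49
LMTD = (dT1 - dT2) / ln(dT1/dT2)
LMTD = (95 - 49) / ln(95/49)
LMTD = 69.48 K


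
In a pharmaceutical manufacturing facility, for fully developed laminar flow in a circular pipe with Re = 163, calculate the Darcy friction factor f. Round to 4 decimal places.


f = 64 / Re
f = 64 / 163
f = 0.3926


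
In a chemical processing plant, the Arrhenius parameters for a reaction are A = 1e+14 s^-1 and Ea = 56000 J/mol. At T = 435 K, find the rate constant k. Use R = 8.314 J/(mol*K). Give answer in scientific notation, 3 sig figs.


k = A * exp(-Ea/(R*T))
k = 1e+14 * exp(-56000 / (8.314 * 435))
k = 1e+14 * exp(-15.484199)
k = 1.88e+07


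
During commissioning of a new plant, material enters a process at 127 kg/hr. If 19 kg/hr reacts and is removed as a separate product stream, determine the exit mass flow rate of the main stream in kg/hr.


Steady-state mass balance on the main outlet: F_out = F_in - F_removed
F_out = 127 - 19
F_out = 108 kg/hr


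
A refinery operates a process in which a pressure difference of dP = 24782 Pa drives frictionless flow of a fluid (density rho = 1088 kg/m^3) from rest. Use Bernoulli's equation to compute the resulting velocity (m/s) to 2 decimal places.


v = sqrt(2*dP/rho)
v = sqrt(2*24782/1088)
v = sqrt(45.555147)
v = 6.75 m/s


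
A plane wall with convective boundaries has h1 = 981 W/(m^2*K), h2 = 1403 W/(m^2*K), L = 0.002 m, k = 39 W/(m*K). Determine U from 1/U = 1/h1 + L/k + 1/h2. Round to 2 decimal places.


1/U = 1/h1 + L/k + 1/h2
1/U = 1/981 + 0.002/39 + 1/1403
1/U = 0.001019368 + 5.12821e-05 + 0.0007127584
1/U = 0.0017834085
U = 560.72 W/(m^2*K)


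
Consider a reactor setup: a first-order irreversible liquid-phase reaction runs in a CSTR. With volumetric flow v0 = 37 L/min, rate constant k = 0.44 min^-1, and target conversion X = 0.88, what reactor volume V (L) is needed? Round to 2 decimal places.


V = v0 * X / (k * (1 - X))
V = 37 * 0.88 / (0.44 * (1 - 0.88))
V = 32.56 / (0.44 * 0.12)
V = 32.56 / 0.0528
V = 616.67 L


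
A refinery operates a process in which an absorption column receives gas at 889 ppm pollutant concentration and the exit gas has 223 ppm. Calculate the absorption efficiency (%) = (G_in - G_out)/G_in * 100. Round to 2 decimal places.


Efficiency = (G_in - G_out) / G_in * 100%
Efficiency = (889 - 223) / 889 * 100
Efficiency = 666 / 889 * 100
Efficiency = 74.92%


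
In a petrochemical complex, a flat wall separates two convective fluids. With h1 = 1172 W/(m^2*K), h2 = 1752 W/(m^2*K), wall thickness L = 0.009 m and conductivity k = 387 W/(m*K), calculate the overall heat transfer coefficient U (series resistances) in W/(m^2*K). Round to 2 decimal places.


1/U = 1/h1 + L/k + 1/h2
1/U = 1/1172 + 0.009/387 + 1/1752
1/U = 0.0008532423 + 2.32558e-05 + 0.0005707763
1/U = 0.0014472744
U = 690.95 W/(m^2*K)


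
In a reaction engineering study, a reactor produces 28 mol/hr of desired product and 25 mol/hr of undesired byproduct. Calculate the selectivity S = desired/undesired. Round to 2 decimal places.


S = desired product rate / undesired product rate
S = 28 / 25
S = 1.12


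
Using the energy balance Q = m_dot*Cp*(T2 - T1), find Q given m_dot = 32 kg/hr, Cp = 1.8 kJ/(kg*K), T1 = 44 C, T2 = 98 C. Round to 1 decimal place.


Q = m_dot * Cp * (T2 - T1)
Q = 32 * 1.8 * (98 - 44)
Q = 32 * 1.8 * 54
Q = 3110.4 kJ/hr


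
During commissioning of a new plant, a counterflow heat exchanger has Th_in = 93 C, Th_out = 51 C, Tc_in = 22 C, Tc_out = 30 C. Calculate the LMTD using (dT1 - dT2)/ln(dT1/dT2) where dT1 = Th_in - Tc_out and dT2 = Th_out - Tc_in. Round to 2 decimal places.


dT1 = Th_in - Tc_out = 93 - 30 = 63
dT2 = Th_out - Tc_in = 51 - 22 = 29
LMTD = (dT1 - dT2) / ln(dT1/dT2)
LMTD = (63 - 29) / ln(63/29)
LMTD = 43.82 K


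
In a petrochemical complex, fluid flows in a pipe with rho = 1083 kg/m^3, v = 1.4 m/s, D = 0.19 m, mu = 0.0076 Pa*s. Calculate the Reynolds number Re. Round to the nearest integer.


Re = rho * v * D / mu
Re = 1083 * 1.4 * 0.19 / 0.0076
Re = 288.078 / 0.0076
Re = 37905


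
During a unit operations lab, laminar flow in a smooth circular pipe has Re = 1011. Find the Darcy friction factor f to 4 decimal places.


f = 64 / Re
f = 64 / 1011
f = 0.0633


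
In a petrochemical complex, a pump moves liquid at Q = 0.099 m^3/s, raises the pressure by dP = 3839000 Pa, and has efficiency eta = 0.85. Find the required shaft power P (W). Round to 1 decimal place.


P = Q * dP / eta
P = 0.099 * 3839000 / 0.85
P = 380061.0 / 0.85
P = 447130.6 W


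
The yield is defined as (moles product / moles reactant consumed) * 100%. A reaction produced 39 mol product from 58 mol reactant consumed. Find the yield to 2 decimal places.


Yield = (moles product / moles consumed) * 100%
Yield = (39 / 58) * 100
Yield = 0.6724 * 100
Yield = 67.24%


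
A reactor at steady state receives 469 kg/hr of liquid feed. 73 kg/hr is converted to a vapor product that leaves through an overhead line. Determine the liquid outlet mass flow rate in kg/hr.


Steady-state mass balance on the main outlet: F_out = F_in - F_removed
F_out = 469 - 73
F_out = 396 kg/hr


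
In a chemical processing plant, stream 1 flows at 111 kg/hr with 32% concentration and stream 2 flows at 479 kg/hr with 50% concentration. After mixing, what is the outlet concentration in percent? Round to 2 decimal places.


Mass balance on solute: F1*x1 + F2*x2 = F3*x3
F3 = F1 + F2 = 111 + 479 = 590 kg/hr
x3 = (F1*x1 + F2*x2)/F3
x3 = (111*0.32 + 479*0.5) / 590
x3 = 46.61%


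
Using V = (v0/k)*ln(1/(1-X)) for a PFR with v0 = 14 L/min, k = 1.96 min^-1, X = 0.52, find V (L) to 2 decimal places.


V = (v0/k) * ln(1/(1-X))
V = (14/1.96) * ln(1/(1-0.52))
V = 7.142857 * ln(2.083333)
V = 7.142857 * 0.733969
V = 5.24 L


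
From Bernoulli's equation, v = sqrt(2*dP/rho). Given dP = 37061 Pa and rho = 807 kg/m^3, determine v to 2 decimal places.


v = sqrt(2*dP/rho)
v = sqrt(2*37061/807)
v = sqrt(91.848823)
v = 9.58 m/s


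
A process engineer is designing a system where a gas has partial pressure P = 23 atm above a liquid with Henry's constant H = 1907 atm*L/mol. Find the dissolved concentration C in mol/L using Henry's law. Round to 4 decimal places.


C = P / H
C = 23 / 1907
C = 0.0121 mol/L
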